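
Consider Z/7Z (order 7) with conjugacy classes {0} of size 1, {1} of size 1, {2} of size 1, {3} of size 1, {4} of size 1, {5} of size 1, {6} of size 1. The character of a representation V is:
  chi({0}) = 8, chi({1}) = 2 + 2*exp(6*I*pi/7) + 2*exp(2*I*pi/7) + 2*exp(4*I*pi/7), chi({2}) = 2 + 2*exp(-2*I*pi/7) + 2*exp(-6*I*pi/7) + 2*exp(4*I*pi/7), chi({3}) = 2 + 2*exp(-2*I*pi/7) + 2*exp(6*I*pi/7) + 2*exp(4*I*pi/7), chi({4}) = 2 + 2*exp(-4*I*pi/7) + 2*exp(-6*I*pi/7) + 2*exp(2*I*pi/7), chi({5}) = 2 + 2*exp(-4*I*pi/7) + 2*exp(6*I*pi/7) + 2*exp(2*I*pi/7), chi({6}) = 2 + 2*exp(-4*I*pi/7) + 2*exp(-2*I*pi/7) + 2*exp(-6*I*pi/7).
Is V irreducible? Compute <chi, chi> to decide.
Not irreducible (reducible): <chi, chi> = 16 > 1.

Details: <chi, chi> = (1/|G|) sum_C |C| * |chi(C)|^2 = (1/7)[1*|8|^2 + 1*|2 + 2*exp(6*I*pi/7) + 2*exp(2*I*pi/7) + 2*exp(4*I*pi/7)|^2 + 1*|2 + 2*exp(-2*I*pi/7) + 2*exp(-6*I*pi/7) + 2*exp(4*I*pi/7)|^2 + 1*|2 + 2*exp(-2*I*pi/7) + 2*exp(6*I*pi/7) + 2*exp(4*I*pi/7)|^2 + 1*|2 + 2*exp(-4*I*pi/7) + 2*exp(-6*I*pi/7) + 2*exp(2*I*pi/7)|^2 + 1*|2 + 2*exp(-4*I*pi/7) + 2*exp(6*I*pi/7) + 2*exp(2*I*pi/7)|^2 + 1*|2 + 2*exp(-4*I*pi/7) + 2*exp(-2*I*pi/7) + 2*exp(-6*I*pi/7)|^2]
  = (1/7)[(64) + (16 + 12*exp(-2*I*pi/7) + 8*exp(-4*I*pi/7) + 4*exp(-6*I*pi/7) + 4*exp(6*I*pi/7) + 8*exp(4*I*pi/7) + 12*exp(2*I*pi/7)) + (16 + 12*exp(-4*I*pi/7) + 8*exp(-6*I*pi/7) + 4*exp(-2*I*pi/7) + 4*exp(2*I*pi/7) + 8*exp(6*I*pi/7) + 12*exp(4*I*pi/7)) + (16 + 8*exp(-2*I*pi/7) + 12*exp(-6*I*pi/7) + 4*exp(-4*I*pi/7) + 4*exp(4*I*pi/7) + 12*exp(6*I*pi/7) + 8*exp(2*I*pi/7)) + (16 + 8*exp(-2*I*pi/7) + 12*exp(-6*I*pi/7) + 4*exp(-4*I*pi/7) + 4*exp(4*I*pi/7) + 12*exp(6*I*pi/7) + 8*exp(2*I*pi/7)) + (16 + 12*exp(-4*I*pi/7) + 8*exp(-6*I*pi/7) + 4*exp(-2*I*pi/7) + 4*exp(2*I*pi/7) + 8*exp(6*I*pi/7) + 12*exp(4*I*pi/7)) + (16 + 12*exp(-2*I*pi/7) + 8*exp(-4*I*pi/7) + 4*exp(-6*I*pi/7) + 4*exp(6*I*pi/7) + 8*exp(4*I*pi/7) + 12*exp(2*I*pi/7))] = 112/7 = 16.
(Exp terms are combined using exp(i*s)*conj(exp(i*t)) = exp(i*(s-t)), and sums of them are collapsed using the identity that for every m > 1 the m distinct m-th roots of unity sum to 0, e.g. 1 + exp(2*I*pi/3) + exp(-2*I*pi/3) = 0.)
A character is irreducible iff <chi, chi> = 1, so this representation is reducible.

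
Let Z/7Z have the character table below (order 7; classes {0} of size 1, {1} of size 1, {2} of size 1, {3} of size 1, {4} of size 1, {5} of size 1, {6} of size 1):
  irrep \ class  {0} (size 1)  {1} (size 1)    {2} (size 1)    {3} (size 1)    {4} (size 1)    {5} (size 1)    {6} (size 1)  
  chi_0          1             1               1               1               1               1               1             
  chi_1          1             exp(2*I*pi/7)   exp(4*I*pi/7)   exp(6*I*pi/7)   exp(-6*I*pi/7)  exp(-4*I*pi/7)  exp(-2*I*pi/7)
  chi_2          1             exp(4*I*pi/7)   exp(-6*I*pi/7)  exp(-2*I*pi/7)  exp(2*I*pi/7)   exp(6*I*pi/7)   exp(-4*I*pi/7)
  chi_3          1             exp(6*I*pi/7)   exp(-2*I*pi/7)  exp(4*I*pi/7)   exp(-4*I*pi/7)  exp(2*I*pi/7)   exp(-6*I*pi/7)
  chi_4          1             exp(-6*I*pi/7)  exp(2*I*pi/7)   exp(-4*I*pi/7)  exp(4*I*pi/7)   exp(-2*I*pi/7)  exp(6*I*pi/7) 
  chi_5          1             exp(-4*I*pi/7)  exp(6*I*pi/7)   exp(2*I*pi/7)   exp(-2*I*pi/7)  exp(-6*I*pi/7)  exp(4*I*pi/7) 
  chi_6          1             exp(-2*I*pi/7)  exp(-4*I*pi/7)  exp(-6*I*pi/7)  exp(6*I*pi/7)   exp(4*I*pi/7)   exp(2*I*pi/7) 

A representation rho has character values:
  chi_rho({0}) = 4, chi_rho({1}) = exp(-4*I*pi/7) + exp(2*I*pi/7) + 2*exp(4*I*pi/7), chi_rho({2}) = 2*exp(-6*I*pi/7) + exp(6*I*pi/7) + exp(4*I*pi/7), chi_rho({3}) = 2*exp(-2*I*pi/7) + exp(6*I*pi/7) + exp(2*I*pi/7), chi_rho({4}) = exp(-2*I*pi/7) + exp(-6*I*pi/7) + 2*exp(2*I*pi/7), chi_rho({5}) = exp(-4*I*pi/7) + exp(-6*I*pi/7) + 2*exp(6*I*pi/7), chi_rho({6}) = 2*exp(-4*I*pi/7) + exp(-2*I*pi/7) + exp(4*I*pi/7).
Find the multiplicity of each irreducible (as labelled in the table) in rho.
Multiplicities: chi_0: 0, chi_1: 1, chi_2: 2, chi_3: 0, chi_4: 0, chi_5: 1, chi_6: 0.

Solution. Use <chi_rho, chi> = (1/|G|) sum_C |C| * chi_rho(C) * conj(chi(C)) with |G| = 7 for each irreducible chi in the table:
  <chi_rho, chi_0> = (1/7)[1*(4)*conj(1) + 1*(exp(-4*I*pi/7) + exp(2*I*pi/7) + 2*exp(4*I*pi/7))*conj(1) + 1*(2*exp(-6*I*pi/7) + exp(6*I*pi/7) + exp(4*I*pi/7))*conj(1) + 1*(2*exp(-2*I*pi/7) + exp(6*I*pi/7) + exp(2*I*pi/7))*conj(1) + 1*(exp(-2*I*pi/7) + exp(-6*I*pi/7) + 2*exp(2*I*pi/7))*conj(1) + 1*(exp(-4*I*pi/7) + exp(-6*I*pi/7) + 2*exp(6*I*pi/7))*conj(1) + 1*(2*exp(-4*I*pi/7) + exp(-2*I*pi/7) + exp(4*I*pi/7))*conj(1)]
      = (1/7)[(4) + (exp(-4*I*pi/7) + exp(2*I*pi/7) + 2*exp(4*I*pi/7)) + (2*exp(-6*I*pi/7) + exp(6*I*pi/7) + exp(4*I*pi/7)) + (2*exp(-2*I*pi/7) + exp(6*I*pi/7) + exp(2*I*pi/7)) + (exp(-2*I*pi/7) + exp(-6*I*pi/7) + 2*exp(2*I*pi/7)) + (exp(-4*I*pi/7) + exp(-6*I*pi/7) + 2*exp(6*I*pi/7)) + (2*exp(-4*I*pi/7) + exp(-2*I*pi/7) + exp(4*I*pi/7))] = 0/7 = 0
  <chi_rho, chi_1> = (1/7)[1*(4)*conj(1) + 1*(exp(-4*I*pi/7) + exp(2*I*pi/7) + 2*exp(4*I*pi/7))*conj(exp(2*I*pi/7)) + 1*(2*exp(-6*I*pi/7) + exp(6*I*pi/7) + exp(4*I*pi/7))*conj(exp(4*I*pi/7)) + 1*(2*exp(-2*I*pi/7) + exp(6*I*pi/7) + exp(2*I*pi/7))*conj(exp(6*I*pi/7)) + 1*(exp(-2*I*pi/7) + exp(-6*I*pi/7) + 2*exp(2*I*pi/7))*conj(exp(-6*I*pi/7)) + 1*(exp(-4*I*pi/7) + exp(-6*I*pi/7) + 2*exp(6*I*pi/7))*conj(exp(-4*I*pi/7)) + 1*(2*exp(-4*I*pi/7) + exp(-2*I*pi/7) + exp(4*I*pi/7))*conj(exp(-2*I*pi/7))]
      = (1/7)[(4) + (1 + exp(-6*I*pi/7) + 2*exp(2*I*pi/7)) + (1 + exp(2*I*pi/7) + 2*exp(4*I*pi/7)) + (1 + exp(-4*I*pi/7) + 2*exp(6*I*pi/7)) + (1 + 2*exp(-6*I*pi/7) + exp(4*I*pi/7)) + (1 + 2*exp(-4*I*pi/7) + exp(-2*I*pi/7)) + (1 + 2*exp(-2*I*pi/7) + exp(6*I*pi/7))] = 7/7 = 1
  <chi_rho, chi_2> = (1/7)[1*(4)*conj(1) + 1*(exp(-4*I*pi/7) + exp(2*I*pi/7) + 2*exp(4*I*pi/7))*conj(exp(4*I*pi/7)) + 1*(2*exp(-6*I*pi/7) + exp(6*I*pi/7) + exp(4*I*pi/7))*conj(exp(-6*I*pi/7)) + 1*(2*exp(-2*I*pi/7) + exp(6*I*pi/7) + exp(2*I*pi/7))*conj(exp(-2*I*pi/7)) + 1*(exp(-2*I*pi/7) + exp(-6*I*pi/7) + 2*exp(2*I*pi/7))*conj(exp(2*I*pi/7)) + 1*(exp(-4*I*pi/7) + exp(-6*I*pi/7) + 2*exp(6*I*pi/7))*conj(exp(6*I*pi/7)) + 1*(2*exp(-4*I*pi/7) + exp(-2*I*pi/7) + exp(4*I*pi/7))*conj(exp(-4*I*pi/7))]
      = (1/7)[(4) + (2 + exp(-2*I*pi/7) + exp(6*I*pi/7)) + (2 + exp(-4*I*pi/7) + exp(-2*I*pi/7)) + (2 + exp(-6*I*pi/7) + exp(4*I*pi/7)) + (2 + exp(-4*I*pi/7) + exp(6*I*pi/7)) + (2 + exp(2*I*pi/7) + exp(4*I*pi/7)) + (2 + exp(-6*I*pi/7) + exp(2*I*pi/7))] = 14/7 = 2
  <chi_rho, chi_3> = (1/7)[1*(4)*conj(1) + 1*(exp(-4*I*pi/7) + exp(2*I*pi/7) + 2*exp(4*I*pi/7))*conj(exp(6*I*pi/7)) + 1*(2*exp(-6*I*pi/7) + exp(6*I*pi/7) + exp(4*I*pi/7))*conj(exp(-2*I*pi/7)) + 1*(2*exp(-2*I*pi/7) + exp(6*I*pi/7) + exp(2*I*pi/7))*conj(exp(4*I*pi/7)) + 1*(exp(-2*I*pi/7) + exp(-6*I*pi/7) + 2*exp(2*I*pi/7))*conj(exp(-4*I*pi/7)) + 1*(exp(-4*I*pi/7) + exp(-6*I*pi/7) + 2*exp(6*I*pi/7))*conj(exp(2*I*pi/7)) + 1*(2*exp(-4*I*pi/7) + exp(-2*I*pi/7) + exp(4*I*pi/7))*conj(exp(-6*I*pi/7))]
      = (1/7)[(4) + (2*exp(-2*I*pi/7) + exp(-4*I*pi/7) + exp(4*I*pi/7)) + (2*exp(-4*I*pi/7) + exp(-6*I*pi/7) + exp(6*I*pi/7)) + (2*exp(-6*I*pi/7) + exp(-2*I*pi/7) + exp(2*I*pi/7)) + (exp(-2*I*pi/7) + exp(2*I*pi/7) + 2*exp(6*I*pi/7)) + (exp(-6*I*pi/7) + exp(6*I*pi/7) + 2*exp(4*I*pi/7)) + (exp(-4*I*pi/7) + exp(4*I*pi/7) + 2*exp(2*I*pi/7))] = 0/7 = 0
  <chi_rho, chi_4> = (1/7)[1*(4)*conj(1) + 1*(exp(-4*I*pi/7) + exp(2*I*pi/7) + 2*exp(4*I*pi/7))*conj(exp(-6*I*pi/7)) + 1*(2*exp(-6*I*pi/7) + exp(6*I*pi/7) + exp(4*I*pi/7))*conj(exp(2*I*pi/7)) + 1*(2*exp(-2*I*pi/7) + exp(6*I*pi/7) + exp(2*I*pi/7))*conj(exp(-4*I*pi/7)) + 1*(exp(-2*I*pi/7) + exp(-6*I*pi/7) + 2*exp(2*I*pi/7))*conj(exp(4*I*pi/7)) + 1*(exp(-4*I*pi/7) + exp(-6*I*pi/7) + 2*exp(6*I*pi/7))*conj(exp(-2*I*pi/7)) + 1*(2*exp(-4*I*pi/7) + exp(-2*I*pi/7) + exp(4*I*pi/7))*conj(exp(6*I*pi/7))]
      = (1/7)[(4) + (2*exp(-4*I*pi/7) + exp(-6*I*pi/7) + exp(2*I*pi/7)) + (exp(2*I*pi/7) + 2*exp(6*I*pi/7) + exp(4*I*pi/7)) + (exp(-4*I*pi/7) + exp(6*I*pi/7) + 2*exp(2*I*pi/7)) + (2*exp(-2*I*pi/7) + exp(-6*I*pi/7) + exp(4*I*pi/7)) + (exp(-4*I*pi/7) + 2*exp(-6*I*pi/7) + exp(-2*I*pi/7)) + (exp(-2*I*pi/7) + exp(6*I*pi/7) + 2*exp(4*I*pi/7))] = 0/7 = 0
  <chi_rho, chi_5> = (1/7)[1*(4)*conj(1) + 1*(exp(-4*I*pi/7) + exp(2*I*pi/7) + 2*exp(4*I*pi/7))*conj(exp(-4*I*pi/7)) + 1*(2*exp(-6*I*pi/7) + exp(6*I*pi/7) + exp(4*I*pi/7))*conj(exp(6*I*pi/7)) + 1*(2*exp(-2*I*pi/7) + exp(6*I*pi/7) + exp(2*I*pi/7))*conj(exp(2*I*pi/7)) + 1*(exp(-2*I*pi/7) + exp(-6*I*pi/7) + 2*exp(2*I*pi/7))*conj(exp(-2*I*pi/7)) + 1*(exp(-4*I*pi/7) + exp(-6*I*pi/7) + 2*exp(6*I*pi/7))*conj(exp(-6*I*pi/7)) + 1*(2*exp(-4*I*pi/7) + exp(-2*I*pi/7) + exp(4*I*pi/7))*conj(exp(4*I*pi/7))]
      = (1/7)[(4) + (1 + 2*exp(-6*I*pi/7) + exp(6*I*pi/7)) + (1 + exp(-2*I*pi/7) + 2*exp(2*I*pi/7)) + (1 + 2*exp(-4*I*pi/7) + exp(4*I*pi/7)) + (1 + exp(-4*I*pi/7) + 2*exp(4*I*pi/7)) + (1 + 2*exp(-2*I*pi/7) + exp(2*I*pi/7)) + (1 + exp(-6*I*pi/7) + 2*exp(6*I*pi/7))] = 7/7 = 1
  <chi_rho, chi_6> = (1/7)[1*(4)*conj(1) + 1*(exp(-4*I*pi/7) + exp(2*I*pi/7) + 2*exp(4*I*pi/7))*conj(exp(-2*I*pi/7)) + 1*(2*exp(-6*I*pi/7) + exp(6*I*pi/7) + exp(4*I*pi/7))*conj(exp(-4*I*pi/7)) + 1*(2*exp(-2*I*pi/7) + exp(6*I*pi/7) + exp(2*I*pi/7))*conj(exp(-6*I*pi/7)) + 1*(exp(-2*I*pi/7) + exp(-6*I*pi/7) + 2*exp(2*I*pi/7))*conj(exp(6*I*pi/7)) + 1*(exp(-4*I*pi/7) + exp(-6*I*pi/7) + 2*exp(6*I*pi/7))*conj(exp(4*I*pi/7)) + 1*(2*exp(-4*I*pi/7) + exp(-2*I*pi/7) + exp(4*I*pi/7))*conj(exp(2*I*pi/7))]
      = (1/7)[(4) + (exp(-2*I*pi/7) + 2*exp(6*I*pi/7) + exp(4*I*pi/7)) + (2*exp(-2*I*pi/7) + exp(-4*I*pi/7) + exp(-6*I*pi/7)) + (exp(-2*I*pi/7) + exp(-6*I*pi/7) + 2*exp(4*I*pi/7)) + (2*exp(-4*I*pi/7) + exp(6*I*pi/7) + exp(2*I*pi/7)) + (exp(6*I*pi/7) + exp(4*I*pi/7) + 2*exp(2*I*pi/7)) + (exp(-4*I*pi/7) + 2*exp(-6*I*pi/7) + exp(2*I*pi/7))] = 0/7 = 0
(Exp terms are combined using exp(i*s)*conj(exp(i*t)) = exp(i*(s-t)), and sums of them are collapsed using the identity that for every m > 1 the m distinct m-th roots of unity sum to 0, e.g. 1 + exp(2*I*pi/3) + exp(-2*I*pi/3) = 0.)
Dimension check: dim(rho) = sum (mult * dim) = 0*1 + 1*1 + 2*1 + 0*1 + 0*1 + 1*1 + 0*1 = 4 = chi_rho(e) = 4.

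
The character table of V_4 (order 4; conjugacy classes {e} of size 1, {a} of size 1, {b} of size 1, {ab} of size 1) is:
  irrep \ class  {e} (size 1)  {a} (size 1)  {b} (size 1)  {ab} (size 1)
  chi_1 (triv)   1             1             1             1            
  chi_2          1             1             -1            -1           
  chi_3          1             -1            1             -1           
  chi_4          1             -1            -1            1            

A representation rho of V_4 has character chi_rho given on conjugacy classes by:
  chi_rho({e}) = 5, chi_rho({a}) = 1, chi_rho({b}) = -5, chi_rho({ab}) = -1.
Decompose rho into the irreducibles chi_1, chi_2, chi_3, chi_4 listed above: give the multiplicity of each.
Multiplicities: chi_1: 0, chi_2: 3, chi_3: 0, chi_4: 2.

Solution. Use <chi_rho, chi> = (1/|G|) sum_C |C| * chi_rho(C) * conj(chi(C)) with |G| = 4 for each irreducible chi in the table:
  <chi_rho, chi_1> = (1/4)[1*(5)*conj(1) + 1*(1)*conj(1) + 1*(-5)*conj(1) + 1*(-1)*conj(1)]
      = (1/4)[(5) + (1) + (-5) + (-1)] = 0/4 = 0
  <chi_rho, chi_2> = (1/4)[1*(5)*conj(1) + 1*(1)*conj(1) + 1*(-5)*conj(-1) + 1*(-1)*conj(-1)]
      = (1/4)[(5) + (1) + (5) + (1)] = 12/4 = 3
  <chi_rho, chi_3> = (1/4)[1*(5)*conj(1) + 1*(1)*conj(-1) + 1*(-5)*conj(1) + 1*(-1)*conj(-1)]
      = (1/4)[(5) + (-1) + (-5) + (1)] = 0/4 = 0
  <chi_rho, chi_4> = (1/4)[1*(5)*conj(1) + 1*(1)*conj(-1) + 1*(-5)*conj(-1) + 1*(-1)*conj(1)]
      = (1/4)[(5) + (-1) + (5) + (-1)] = 8/4 = 2
Dimension check: dim(rho) = sum (mult * dim) = 0*1 + 3*1 + 0*1 + 2*1 = 5 = chi_rho(e) = 5.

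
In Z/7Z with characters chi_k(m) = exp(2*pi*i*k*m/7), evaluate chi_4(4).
chi_4(4) = zeta_7^16 = exp(4*I*pi/7)

chi_4(4) = zeta_7^(4*4) = zeta_7^16. Since zeta_7^7 = 1, this equals zeta_7^2 = exp(2*pi*i*2/7) = exp(4*I*pi/7).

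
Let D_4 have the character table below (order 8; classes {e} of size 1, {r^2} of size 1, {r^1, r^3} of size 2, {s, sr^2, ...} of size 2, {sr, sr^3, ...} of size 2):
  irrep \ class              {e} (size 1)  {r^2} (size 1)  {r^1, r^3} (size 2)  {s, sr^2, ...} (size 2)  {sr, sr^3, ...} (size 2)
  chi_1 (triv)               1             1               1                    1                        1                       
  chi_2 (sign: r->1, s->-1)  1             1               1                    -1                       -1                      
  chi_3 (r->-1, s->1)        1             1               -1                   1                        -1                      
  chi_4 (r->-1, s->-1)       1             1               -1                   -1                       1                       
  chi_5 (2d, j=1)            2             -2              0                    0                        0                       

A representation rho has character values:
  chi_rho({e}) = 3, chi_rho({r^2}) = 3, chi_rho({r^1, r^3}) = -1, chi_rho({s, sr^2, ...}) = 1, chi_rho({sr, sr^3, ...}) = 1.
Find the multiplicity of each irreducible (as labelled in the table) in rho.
Multiplicities: chi_1: 1, chi_2: 0, chi_3: 1, chi_4: 1, chi_5: 0.

Reasoning: Use <chi_rho, chi> = (1/|G|) sum_C |C| * chi_rho(C) * conj(chi(C)) with |G| = 8 for each irreducible chi in the table:
  <chi_rho, chi_1> = (1/8)[1*(3)*conj(1) + 1*(3)*conj(1) + 2*(-1)*conj(1) + 2*(1)*conj(1) + 2*(1)*conj(1)]
      = (1/8)[(3) + (3) + (-2) + (2) + (2)] = 8/8 = 1
  <chi_rho, chi_2> = (1/8)[1*(3)*conj(1) + 1*(3)*conj(1) + 2*(-1)*conj(1) + 2*(1)*conj(-1) + 2*(1)*conj(-1)]
      = (1/8)[(3) + (3) + (-2) + (-2) + (-2)] = 0/8 = 0
  <chi_rho, chi_3> = (1/8)[1*(3)*conj(1) + 1*(3)*conj(1) + 2*(-1)*conj(-1) + 2*(1)*conj(1) + 2*(1)*conj(-1)]
      = (1/8)[(3) + (3) + (2) + (2) + (-2)] = 8/8 = 1
  <chi_rho, chi_4> = (1/8)[1*(3)*conj(1) + 1*(3)*conj(1) + 2*(-1)*conj(-1) + 2*(1)*conj(-1) + 2*(1)*conj(1)]
      = (1/8)[(3) + (3) + (2) + (-2) + (2)] = 8/8 = 1
  <chi_rho, chi_5> = (1/8)[1*(3)*conj(2) + 1*(3)*conj(-2) + 2*(-1)*conj(0) + 2*(1)*conj(0) + 2*(1)*conj(0)]
      = (1/8)[(6) + (-6) + (0) + (0) + (0)] = 0/8 = 0
Dimension check: dim(rho) = sum (mult * dim) = 1*1 + 0*1 + 1*1 + 1*1 + 0*2 = 3 = chi_rho(e) = 3.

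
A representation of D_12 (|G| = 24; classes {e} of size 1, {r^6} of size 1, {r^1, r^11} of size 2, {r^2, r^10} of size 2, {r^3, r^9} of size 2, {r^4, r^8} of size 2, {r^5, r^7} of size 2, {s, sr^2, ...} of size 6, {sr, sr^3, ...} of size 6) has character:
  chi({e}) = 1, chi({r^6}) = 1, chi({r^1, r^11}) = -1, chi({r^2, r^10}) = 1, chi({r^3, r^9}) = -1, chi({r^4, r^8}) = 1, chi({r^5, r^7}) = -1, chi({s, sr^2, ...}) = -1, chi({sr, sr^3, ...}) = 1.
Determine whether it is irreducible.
Irreducible: <chi, chi> = 1.

Derivation: <chi, chi> = (1/|G|) sum_C |C| * |chi(C)|^2 = (1/24)[1*|1|^2 + 1*|1|^2 + 2*|-1|^2 + 2*|1|^2 + 2*|-1|^2 + 2*|1|^2 + 2*|-1|^2 + 6*|-1|^2 + 6*|1|^2]
  = (1/24)[(1) + (1) + (2) + (2) + (2) + (2) + (2) + (6) + (6)] = 24/24 = 1.
A character is irreducible iff <chi, chi> = 1, so this representation is irreducible.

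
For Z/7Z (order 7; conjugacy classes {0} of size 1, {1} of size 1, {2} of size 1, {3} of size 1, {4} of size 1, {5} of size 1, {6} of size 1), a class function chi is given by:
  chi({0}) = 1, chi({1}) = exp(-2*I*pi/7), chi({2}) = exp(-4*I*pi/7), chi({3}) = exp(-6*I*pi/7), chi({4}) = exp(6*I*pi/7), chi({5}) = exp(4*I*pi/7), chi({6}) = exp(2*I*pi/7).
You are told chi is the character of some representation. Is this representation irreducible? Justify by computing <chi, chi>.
Irreducible: <chi, chi> = 1.

Justification: <chi, chi> = (1/|G|) sum_C |C| * |chi(C)|^2 = (1/7)[1*|1|^2 + 1*|exp(-2*I*pi/7)|^2 + 1*|exp(-4*I*pi/7)|^2 + 1*|exp(-6*I*pi/7)|^2 + 1*|exp(6*I*pi/7)|^2 + 1*|exp(4*I*pi/7)|^2 + 1*|exp(2*I*pi/7)|^2]
  = (1/7)[(1) + (1) + (1) + (1) + (1) + (1) + (1)] = 7/7 = 1.
(Exp terms are combined using exp(i*s)*conj(exp(i*t)) = exp(i*(s-t)), and sums of them are collapsed using the identity that for every m > 1 the m distinct m-th roots of unity sum to 0, e.g. 1 + exp(2*I*pi/3) + exp(-2*I*pi/3) = 0.)
A character is irreducible iff <chi, chi> = 1, so this representation is irreducible.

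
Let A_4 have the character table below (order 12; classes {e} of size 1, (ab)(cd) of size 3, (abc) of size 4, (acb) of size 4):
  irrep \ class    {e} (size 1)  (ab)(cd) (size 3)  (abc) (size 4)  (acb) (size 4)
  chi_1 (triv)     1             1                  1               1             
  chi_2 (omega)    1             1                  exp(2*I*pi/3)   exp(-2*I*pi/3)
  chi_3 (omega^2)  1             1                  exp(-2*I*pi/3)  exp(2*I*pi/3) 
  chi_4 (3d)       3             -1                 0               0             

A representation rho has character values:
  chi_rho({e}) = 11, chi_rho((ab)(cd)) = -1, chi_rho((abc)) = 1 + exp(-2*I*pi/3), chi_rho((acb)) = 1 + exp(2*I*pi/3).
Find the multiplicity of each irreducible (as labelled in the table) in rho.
Multiplicities: chi_1: 1, chi_2: 0, chi_3: 1, chi_4: 3.

Working: Use <chi_rho, chi> = (1/|G|) sum_C |C| * chi_rho(C) * conj(chi(C)) with |G| = 12 for each irreducible chi in the table:
  <chi_rho, chi_1> = (1/12)[1*(11)*conj(1) + 3*(-1)*conj(1) + 4*(1 + exp(-2*I*pi/3))*conj(1) + 4*(1 + exp(2*I*pi/3))*conj(1)]
      = (1/12)[(11) + (-3) + (4 + 4*exp(-2*I*pi/3)) + (4 + 4*exp(2*I*pi/3))] = 12/12 = 1
  <chi_rho, chi_2> = (1/12)[1*(11)*conj(1) + 3*(-1)*conj(1) + 4*(1 + exp(-2*I*pi/3))*conj(exp(2*I*pi/3)) + 4*(1 + exp(2*I*pi/3))*conj(exp(-2*I*pi/3))]
      = (1/12)[(11) + (-3) + (-4) + (-4)] = 0/12 = 0
  <chi_rho, chi_3> = (1/12)[1*(11)*conj(1) + 3*(-1)*conj(1) + 4*(1 + exp(-2*I*pi/3))*conj(exp(-2*I*pi/3)) + 4*(1 + exp(2*I*pi/3))*conj(exp(2*I*pi/3))]
      = (1/12)[(11) + (-3) + (4 + 4*exp(2*I*pi/3)) + (4 + 4*exp(-2*I*pi/3))] = 12/12 = 1
  <chi_rho, chi_4> = (1/12)[1*(11)*conj(3) + 3*(-1)*conj(-1) + 4*(1 + exp(-2*I*pi/3))*conj(0) + 4*(1 + exp(2*I*pi/3))*conj(0)]
      = (1/12)[(33) + (3) + (0) + (0)] = 36/12 = 3
(Exp terms are combined using exp(i*s)*conj(exp(i*t)) = exp(i*(s-t)), and sums of them are collapsed using the identity that for every m > 1 the m distinct m-th roots of unity sum to 0, e.g. 1 + exp(2*I*pi/3) + exp(-2*I*pi/3) = 0.)
Dimension check: dim(rho) = sum (mult * dim) = 1*1 + 0*1 + 1*1 + 3*3 = 11 = chi_rho(e) = 11.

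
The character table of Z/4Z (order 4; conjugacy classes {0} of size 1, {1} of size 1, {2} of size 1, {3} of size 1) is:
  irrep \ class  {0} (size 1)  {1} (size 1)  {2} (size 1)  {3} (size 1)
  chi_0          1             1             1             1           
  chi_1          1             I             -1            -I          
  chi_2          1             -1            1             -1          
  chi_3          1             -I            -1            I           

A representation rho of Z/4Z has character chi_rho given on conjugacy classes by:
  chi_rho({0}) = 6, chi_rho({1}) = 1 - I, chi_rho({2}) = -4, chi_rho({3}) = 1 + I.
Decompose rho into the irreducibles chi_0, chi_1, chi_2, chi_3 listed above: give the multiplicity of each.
Multiplicities: chi_0: 1, chi_1: 2, chi_2: 0, chi_3: 3.

Solution. Use <chi_rho, chi> = (1/|G|) sum_C |C| * chi_rho(C) * conj(chi(C)) with |G| = 4 for each irreducible chi in the table:
  <chi_rho, chi_0> = (1/4)[1*(6)*conj(1) + 1*(1 - I)*conj(1) + 1*(-4)*conj(1) + 1*(1 + I)*conj(1)]
      = (1/4)[(6) + (1 - I) + (-4) + (1 + I)] = 4/4 = 1
  <chi_rho, chi_1> = (1/4)[1*(6)*conj(1) + 1*(1 - I)*conj(I) + 1*(-4)*conj(-1) + 1*(1 + I)*conj(-I)]
      = (1/4)[(6) + (-1 - I) + (4) + (-1 + I)] = 8/4 = 2
  <chi_rho, chi_2> = (1/4)[1*(6)*conj(1) + 1*(1 - I)*conj(-1) + 1*(-4)*conj(1) + 1*(1 + I)*conj(-1)]
      = (1/4)[(6) + (-1 + I) + (-4) + (-1 - I)] = 0/4 = 0
  <chi_rho, chi_3> = (1/4)[1*(6)*conj(1) + 1*(1 - I)*conj(-I) + 1*(-4)*conj(-1) + 1*(1 + I)*conj(I)]
      = (1/4)[(6) + (1 + I) + (4) + (1 - I)] = 12/4 = 3
(Exp terms are combined using exp(i*s)*conj(exp(i*t)) = exp(i*(s-t)), and sums of them are collapsed using the identity that for every m > 1 the m distinct m-th roots of unity sum to 0, e.g. 1 + exp(2*I*pi/3) + exp(-2*I*pi/3) = 0.)
Dimension check: dim(rho) = sum (mult * dim) = 1*1 + 2*1 + 0*1 + 3*1 = 6 = chi_rho(e) = 6.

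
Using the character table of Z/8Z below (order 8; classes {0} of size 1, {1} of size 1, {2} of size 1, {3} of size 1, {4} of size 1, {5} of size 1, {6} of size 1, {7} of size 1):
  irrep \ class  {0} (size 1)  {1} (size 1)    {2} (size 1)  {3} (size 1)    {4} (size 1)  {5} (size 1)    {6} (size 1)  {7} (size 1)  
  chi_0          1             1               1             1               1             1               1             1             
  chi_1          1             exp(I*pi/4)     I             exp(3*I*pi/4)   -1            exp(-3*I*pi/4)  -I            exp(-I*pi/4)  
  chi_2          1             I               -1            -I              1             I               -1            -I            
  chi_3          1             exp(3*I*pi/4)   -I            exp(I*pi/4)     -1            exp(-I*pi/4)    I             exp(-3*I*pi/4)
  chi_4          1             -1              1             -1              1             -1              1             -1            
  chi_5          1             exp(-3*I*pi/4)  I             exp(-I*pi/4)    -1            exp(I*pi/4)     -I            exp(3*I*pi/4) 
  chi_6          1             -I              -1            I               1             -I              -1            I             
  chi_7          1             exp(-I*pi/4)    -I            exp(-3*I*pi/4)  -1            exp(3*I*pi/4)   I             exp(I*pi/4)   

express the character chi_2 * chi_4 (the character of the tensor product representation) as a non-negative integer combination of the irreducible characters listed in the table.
chi_2 tensor chi_4 = chi_6 (all other irreducibles have multiplicity 0).

Why: The character of a tensor product is the pointwise product (chi_2 * chi_4)(C) = chi_2(C) * chi_4(C):
  {0}: (1)*(1), {1}: (I)*(-1), {2}: (-1)*(1), {3}: (-I)*(-1), {4}: (1)*(1), {5}: (I)*(-1), {6}: (-1)*(1), {7}: (-I)*(-1)
so (chi_2 * chi_4) takes values
  {0} -> 1, {1} -> -I, {2} -> -1, {3} -> I, {4} -> 1, {5} -> -I, {6} -> -1, {7} -> I.
Now take the inner product of this character with each irreducible chi from the table, <chi_2*chi_4, chi> = (1/8) sum_C |C| (chi_2*chi_4)(C) conj(chi(C)):
  <chi_2*chi_4, chi_0> = (1/8)[1*(1)*conj(1) + 1*(-I)*conj(1) + 1*(-1)*conj(1) + 1*(I)*conj(1) + 1*(1)*conj(1) + 1*(-I)*conj(1) + 1*(-1)*conj(1) + 1*(I)*conj(1)]
      = (1/8)[(1) + (-I) + (-1) + (I) + (1) + (-I) + (-1) + (I)] = 0/8 = 0
  <chi_2*chi_4, chi_1> = (1/8)[1*(1)*conj(1) + 1*(-I)*conj(exp(I*pi/4)) + 1*(-1)*conj(I) + 1*(I)*conj(exp(3*I*pi/4)) + 1*(1)*conj(-1) + 1*(-I)*conj(exp(-3*I*pi/4)) + 1*(-1)*conj(-I) + 1*(I)*conj(exp(-I*pi/4))]
      = (1/8)[(1) + (-exp(I*pi/4)) + (I) + (exp(-I*pi/4)) + (-1) + (-exp(-3*I*pi/4)) + (-I) + (exp(3*I*pi/4))] = 0/8 = 0
  <chi_2*chi_4, chi_2> = (1/8)[1*(1)*conj(1) + 1*(-I)*conj(I) + 1*(-1)*conj(-1) + 1*(I)*conj(-I) + 1*(1)*conj(1) + 1*(-I)*conj(I) + 1*(-1)*conj(-1) + 1*(I)*conj(-I)]
      = (1/8)[(1) + (-1) + (1) + (-1) + (1) + (-1) + (1) + (-1)] = 0/8 = 0
  <chi_2*chi_4, chi_3> = (1/8)[1*(1)*conj(1) + 1*(-I)*conj(exp(3*I*pi/4)) + 1*(-1)*conj(-I) + 1*(I)*conj(exp(I*pi/4)) + 1*(1)*conj(-1) + 1*(-I)*conj(exp(-I*pi/4)) + 1*(-1)*conj(I) + 1*(I)*conj(exp(-3*I*pi/4))]
      = (1/8)[(1) + (-exp(-I*pi/4)) + (-I) + (exp(I*pi/4)) + (-1) + (-exp(3*I*pi/4)) + (I) + (exp(-3*I*pi/4))] = 0/8 = 0
  <chi_2*chi_4, chi_4> = (1/8)[1*(1)*conj(1) + 1*(-I)*conj(-1) + 1*(-1)*conj(1) + 1*(I)*conj(-1) + 1*(1)*conj(1) + 1*(-I)*conj(-1) + 1*(-1)*conj(1) + 1*(I)*conj(-1)]
      = (1/8)[(1) + (I) + (-1) + (-I) + (1) + (I) + (-1) + (-I)] = 0/8 = 0
  <chi_2*chi_4, chi_5> = (1/8)[1*(1)*conj(1) + 1*(-I)*conj(exp(-3*I*pi/4)) + 1*(-1)*conj(I) + 1*(I)*conj(exp(-I*pi/4)) + 1*(1)*conj(-1) + 1*(-I)*conj(exp(I*pi/4)) + 1*(-1)*conj(-I) + 1*(I)*conj(exp(3*I*pi/4))]
      = (1/8)[(1) + (-exp(-3*I*pi/4)) + (I) + (exp(3*I*pi/4)) + (-1) + (-exp(I*pi/4)) + (-I) + (exp(-I*pi/4))] = 0/8 = 0
  <chi_2*chi_4, chi_6> = (1/8)[1*(1)*conj(1) + 1*(-I)*conj(-I) + 1*(-1)*conj(-1) + 1*(I)*conj(I) + 1*(1)*conj(1) + 1*(-I)*conj(-I) + 1*(-1)*conj(-1) + 1*(I)*conj(I)]
      = (1/8)[(1) + (1) + (1) + (1) + (1) + (1) + (1) + (1)] = 8/8 = 1
  <chi_2*chi_4, chi_7> = (1/8)[1*(1)*conj(1) + 1*(-I)*conj(exp(-I*pi/4)) + 1*(-1)*conj(-I) + 1*(I)*conj(exp(-3*I*pi/4)) + 1*(1)*conj(-1) + 1*(-I)*conj(exp(3*I*pi/4)) + 1*(-1)*conj(I) + 1*(I)*conj(exp(I*pi/4))]
      = (1/8)[(1) + (-exp(3*I*pi/4)) + (-I) + (exp(-3*I*pi/4)) + (-1) + (-exp(-I*pi/4)) + (I) + (exp(I*pi/4))] = 0/8 = 0
(Exp terms are combined using exp(i*s)*conj(exp(i*t)) = exp(i*(s-t)), and sums of them are collapsed using the identity that for every m > 1 the m distinct m-th roots of unity sum to 0, e.g. 1 + exp(2*I*pi/3) + exp(-2*I*pi/3) = 0.)
Hence the multiplicities are chi_6: 1. Dimension check: dim(chi_2)*dim(chi_4) = 1*1 = 1 and sum (mult * dim) = 1*1 = 1.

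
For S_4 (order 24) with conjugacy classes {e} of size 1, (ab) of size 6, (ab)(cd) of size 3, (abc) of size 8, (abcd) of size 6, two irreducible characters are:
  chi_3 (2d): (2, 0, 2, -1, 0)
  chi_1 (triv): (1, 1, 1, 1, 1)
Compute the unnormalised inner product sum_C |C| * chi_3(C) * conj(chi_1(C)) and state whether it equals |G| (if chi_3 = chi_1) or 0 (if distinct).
Sum = 0; so <chi_3, chi_1> = 0 (distinct irreducibles are orthogonal).

Proof sketch: Compute term by term over conjugacy classes (|C| * chi_3(C) * conj(chi_1(C))):
  1*(2)*conj(1) + 6*(0)*conj(1) + 3*(2)*conj(1) + 8*(-1)*conj(1) + 6*(0)*conj(1)
  = (2) + (0) + (6) + (-8) + (0)
  = 0.
Dividing by |G| = 24 gives 0/24 = 0, matching the row-orthogonality relation <chi_3, chi_1> = [chi_3 = chi_1].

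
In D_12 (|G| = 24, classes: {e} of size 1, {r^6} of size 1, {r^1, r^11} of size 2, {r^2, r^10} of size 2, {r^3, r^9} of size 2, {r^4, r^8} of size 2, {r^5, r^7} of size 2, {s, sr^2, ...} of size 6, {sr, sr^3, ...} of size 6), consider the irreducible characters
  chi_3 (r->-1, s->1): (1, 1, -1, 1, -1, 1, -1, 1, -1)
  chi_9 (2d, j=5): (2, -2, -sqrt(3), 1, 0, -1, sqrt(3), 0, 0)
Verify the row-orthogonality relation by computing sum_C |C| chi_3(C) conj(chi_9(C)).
Sum = 0; so <chi_3, chi_9> = 0 (distinct irreducibles are orthogonal).

Argument: Compute term by term over conjugacy classes (|C| * chi_3(C) * conj(chi_9(C))):
  1*(1)*conj(2) + 1*(1)*conj(-2) + 2*(-1)*conj(-sqrt(3)) + 2*(1)*conj(1) + 2*(-1)*conj(0) + 2*(1)*conj(-1) + 2*(-1)*conj(sqrt(3)) + 6*(1)*conj(0) + 6*(-1)*conj(0)
  = (2) + (-2) + (2*sqrt(3)) + (2) + (0) + (-2) + (-2*sqrt(3)) + (0) + (0)
  = 0.
Dividing by |G| = 24 gives 0/24 = 0, matching the row-orthogonality relation <chi_3, chi_9> = [chi_3 = chi_9].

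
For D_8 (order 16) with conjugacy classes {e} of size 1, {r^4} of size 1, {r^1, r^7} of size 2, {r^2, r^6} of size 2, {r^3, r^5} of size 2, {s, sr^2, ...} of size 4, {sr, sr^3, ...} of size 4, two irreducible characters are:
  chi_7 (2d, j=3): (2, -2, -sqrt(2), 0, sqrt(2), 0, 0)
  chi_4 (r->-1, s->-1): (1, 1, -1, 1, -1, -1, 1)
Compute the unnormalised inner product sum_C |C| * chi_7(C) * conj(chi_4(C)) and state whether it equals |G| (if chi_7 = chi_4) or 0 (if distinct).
Sum = 0; so <chi_7, chi_4> = 0 (distinct irreducibles are orthogonal).

Solution. Compute term by term over conjugacy classes (|C| * chi_7(C) * conj(chi_4(C))):
  1*(2)*conj(1) + 1*(-2)*conj(1) + 2*(-sqrt(2))*conj(-1) + 2*(0)*conj(1) + 2*(sqrt(2))*conj(-1) + 4*(0)*conj(-1) + 4*(0)*conj(1)
  = (2) + (-2) + (2*sqrt(2)) + (0) + (-2*sqrt(2)) + (0) + (0)
  = 0.
Dividing by |G| = 16 gives 0/16 = 0, matching the row-orthogonality relation <chi_7, chi_4> = [chi_7 = chi_4].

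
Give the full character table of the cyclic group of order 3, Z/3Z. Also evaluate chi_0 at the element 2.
Character table of Z/3Z (irreps indexed chi_0,...,chi_2 with chi_k(m) = zeta_3^(k*m), zeta_3 = exp(2*pi*i/3)):
  irrep \ class  {0} (size 1)  {1} (size 1)    {2} (size 1)  
  chi_0          1             1               1             
  chi_1          1             exp(2*I*pi/3)   exp(-2*I*pi/3)
  chi_2          1             exp(-2*I*pi/3)  exp(2*I*pi/3) 

Spot check: chi_0(2) = zeta_3^(0*2) = zeta_3^0 = 1.

Derivation: Z/3Z is abelian, so all 3 irreducible complex representations are 1-dimensional. They are given by chi_k(m) = zeta_3^(k*m) for k = 0,...,2. Row orthogonality: sum_m chi_k(m) conj(chi_l(m)) = 3 * [k = l].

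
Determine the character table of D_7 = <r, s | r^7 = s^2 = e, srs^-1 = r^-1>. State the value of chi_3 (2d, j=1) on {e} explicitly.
Conjugacy classes: {e} of size 1, {r^1, r^6} of size 2, {r^2, r^5} of size 2, {r^3, r^4} of size 2, {s, sr, ..., sr^6} of size 7.
Character table:
  irrep \ class              {e} (size 1)  {r^1, r^6} (size 2)  {r^2, r^5} (size 2)  {r^3, r^4} (size 2)  {s, sr, ..., sr^6} (size 7)
  chi_1 (triv)               1             1                    1                    1                    1                          
  chi_2 (sign: r->1, s->-1)  1             1                    1                    1                    -1                         
  chi_3 (2d, j=1)            2             2*cos(2*pi/7)        -2*cos(3*pi/7)       -2*cos(pi/7)         0                          
  chi_4 (2d, j=2)            2             -2*cos(3*pi/7)       -2*cos(pi/7)         2*cos(2*pi/7)        0                          
  chi_5 (2d, j=3)            2             -2*cos(pi/7)         2*cos(2*pi/7)        -2*cos(3*pi/7)       0                          

Spot check: chi_3 (2d, j=1) on {e} = 2.

Explanation: D_7 has order 2*7 = 14 with 5 conjugacy classes, hence 5 irreducibles. Sum of squared dims 1 + 1 + 4 + 4 + 4 = 14 = |G|. Linear characters come from the abelianisation; the 2-dimensional irreps have character r^k -> 2*cos(2*pi*j*k/7), reflections -> 0.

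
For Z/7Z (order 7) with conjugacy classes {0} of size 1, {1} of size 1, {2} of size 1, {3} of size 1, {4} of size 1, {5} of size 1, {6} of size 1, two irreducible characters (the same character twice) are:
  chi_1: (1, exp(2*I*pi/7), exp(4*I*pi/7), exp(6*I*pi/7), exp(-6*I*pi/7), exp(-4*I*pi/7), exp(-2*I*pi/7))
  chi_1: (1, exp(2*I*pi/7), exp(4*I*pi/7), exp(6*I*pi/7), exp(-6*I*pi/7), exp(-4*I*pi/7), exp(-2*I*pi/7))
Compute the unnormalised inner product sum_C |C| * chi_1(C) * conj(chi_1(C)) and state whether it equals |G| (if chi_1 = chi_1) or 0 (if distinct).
Sum = 7 = |G| = 7; so <chi_1, chi_1> = 1 (norm-1 confirms irreducibility).

Why: Compute term by term over conjugacy classes (|C| * chi_1(C) * conj(chi_1(C))):
  1*(1)*conj(1) + 1*(exp(2*I*pi/7))*conj(exp(2*I*pi/7)) + 1*(exp(4*I*pi/7))*conj(exp(4*I*pi/7)) + 1*(exp(6*I*pi/7))*conj(exp(6*I*pi/7)) + 1*(exp(-6*I*pi/7))*conj(exp(-6*I*pi/7)) + 1*(exp(-4*I*pi/7))*conj(exp(-4*I*pi/7)) + 1*(exp(-2*I*pi/7))*conj(exp(-2*I*pi/7))
  = (1) + (1) + (1) + (1) + (1) + (1) + (1)
  = 7.
(Exp terms are combined using exp(i*s)*conj(exp(i*t)) = exp(i*(s-t)), and sums of them are collapsed using the identity that for every m > 1 the m distinct m-th roots of unity sum to 0, e.g. 1 + exp(2*I*pi/3) + exp(-2*I*pi/3) = 0.)
Dividing by |G| = 7 gives 7/7 = 1, matching the row-orthogonality relation <chi_1, chi_1> = [chi_1 = chi_1].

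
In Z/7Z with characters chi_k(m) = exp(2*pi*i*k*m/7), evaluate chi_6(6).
chi_6(6) = zeta_7^36 = exp(2*I*pi/7)

Solution. chi_6(6) = zeta_7^(6*6) = zeta_7^36. Since zeta_7^7 = 1, this equals zeta_7^1 = exp(2*pi*i*1/7) = exp(2*I*pi/7).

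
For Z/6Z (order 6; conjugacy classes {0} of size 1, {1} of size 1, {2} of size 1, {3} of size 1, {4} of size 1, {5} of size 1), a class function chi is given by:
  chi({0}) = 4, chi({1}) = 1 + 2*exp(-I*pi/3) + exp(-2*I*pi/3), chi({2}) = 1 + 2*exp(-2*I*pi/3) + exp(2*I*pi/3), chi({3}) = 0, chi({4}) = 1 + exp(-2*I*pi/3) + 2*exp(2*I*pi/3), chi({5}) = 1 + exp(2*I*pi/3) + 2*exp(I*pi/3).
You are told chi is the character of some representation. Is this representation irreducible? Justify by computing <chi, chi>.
Not irreducible (reducible): <chi, chi> = 6 > 1.

Proof sketch: <chi, chi> = (1/|G|) sum_C |C| * |chi(C)|^2 = (1/6)[1*|4|^2 + 1*|1 + 2*exp(-I*pi/3) + exp(-2*I*pi/3)|^2 + 1*|1 + 2*exp(-2*I*pi/3) + exp(2*I*pi/3)|^2 + 1*|0|^2 + 1*|1 + exp(-2*I*pi/3) + 2*exp(2*I*pi/3)|^2 + 1*|1 + exp(2*I*pi/3) + 2*exp(I*pi/3)|^2]
  = (1/6)[(16) + (9) + (1) + (0) + (1) + (9)] = 36/6 = 6.
(Exp terms are combined using exp(i*s)*conj(exp(i*t)) = exp(i*(s-t)), and sums of them are collapsed using the identity that for every m > 1 the m distinct m-th roots of unity sum to 0, e.g. 1 + exp(2*I*pi/3) + exp(-2*I*pi/3) = 0.)
A character is irreducible iff <chi, chi> = 1, so this representation is reducible.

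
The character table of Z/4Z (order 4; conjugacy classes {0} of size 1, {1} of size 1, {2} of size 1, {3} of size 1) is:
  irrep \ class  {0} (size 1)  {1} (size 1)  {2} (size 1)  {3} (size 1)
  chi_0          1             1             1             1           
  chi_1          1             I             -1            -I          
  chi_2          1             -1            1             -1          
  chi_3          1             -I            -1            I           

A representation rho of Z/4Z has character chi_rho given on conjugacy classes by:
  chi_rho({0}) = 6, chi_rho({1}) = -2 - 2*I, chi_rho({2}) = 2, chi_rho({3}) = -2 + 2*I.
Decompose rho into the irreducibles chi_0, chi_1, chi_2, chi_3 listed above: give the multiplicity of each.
Multiplicities: chi_0: 1, chi_1: 0, chi_2: 3, chi_3: 2.

Derivation: Use <chi_rho, chi> = (1/|G|) sum_C |C| * chi_rho(C) * conj(chi(C)) with |G| = 4 for each irreducible chi in the table:
  <chi_rho, chi_0> = (1/4)[1*(6)*conj(1) + 1*(-2 - 2*I)*conj(1) + 1*(2)*conj(1) + 1*(-2 + 2*I)*conj(1)]
      = (1/4)[(6) + (-2 - 2*I) + (2) + (-2 + 2*I)] = 4/4 = 1
  <chi_rho, chi_1> = (1/4)[1*(6)*conj(1) + 1*(-2 - 2*I)*conj(I) + 1*(2)*conj(-1) + 1*(-2 + 2*I)*conj(-I)]
      = (1/4)[(6) + (-2 + 2*I) + (-2) + (-2 - 2*I)] = 0/4 = 0
  <chi_rho, chi_2> = (1/4)[1*(6)*conj(1) + 1*(-2 - 2*I)*conj(-1) + 1*(2)*conj(1) + 1*(-2 + 2*I)*conj(-1)]
      = (1/4)[(6) + (2 + 2*I) + (2) + (2 - 2*I)] = 12/4 = 3
  <chi_rho, chi_3> = (1/4)[1*(6)*conj(1) + 1*(-2 - 2*I)*conj(-I) + 1*(2)*conj(-1) + 1*(-2 + 2*I)*conj(I)]
      = (1/4)[(6) + (2 - 2*I) + (-2) + (2 + 2*I)] = 8/4 = 2
(Exp terms are combined using exp(i*s)*conj(exp(i*t)) = exp(i*(s-t)), and sums of them are collapsed using the identity that for every m > 1 the m distinct m-th roots of unity sum to 0, e.g. 1 + exp(2*I*pi/3) + exp(-2*I*pi/3) = 0.)
Dimension check: dim(rho) = sum (mult * dim) = 1*1 + 0*1 + 3*1 + 2*1 = 6 = chi_rho(e) = 6.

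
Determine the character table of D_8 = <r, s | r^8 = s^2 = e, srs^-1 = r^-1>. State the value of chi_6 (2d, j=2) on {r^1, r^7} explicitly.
Conjugacy classes: {e} of size 1, {r^4} of size 1, {r^1, r^7} of size 2, {r^2, r^6} of size 2, {r^3, r^5} of size 2, {s, sr^2, ...} of size 4, {sr, sr^3, ...} of size 4.
Character table:
  irrep \ class              {e} (size 1)  {r^4} (size 1)  {r^1, r^7} (size 2)  {r^2, r^6} (size 2)  {r^3, r^5} (size 2)  {s, sr^2, ...} (size 4)  {sr, sr^3, ...} (size 4)
  chi_1 (triv)               1             1               1                    1                    1                    1                        1                       
  chi_2 (sign: r->1, s->-1)  1             1               1                    1                    1                    -1                       -1                      
  chi_3 (r->-1, s->1)        1             1               -1                   1                    -1                   1                        -1                      
  chi_4 (r->-1, s->-1)       1             1               -1                   1                    -1                   -1                       1                       
  chi_5 (2d, j=1)            2             -2              sqrt(2)              0                    -sqrt(2)             0                        0                       
  chi_6 (2d, j=2)            2             2               0                    -2                   0                    0                        0                       
  chi_7 (2d, j=3)            2             -2              -sqrt(2)             0                    sqrt(2)              0                        0                       

Spot check: chi_6 (2d, j=2) on {r^1, r^7} = 0.

Proof sketch: D_8 has order 2*8 = 16 with 7 conjugacy classes, hence 7 irreducibles. Sum of squared dims 1 + 1 + 1 + 1 + 4 + 4 + 4 = 16 = |G|. Linear characters come from the abelianisation; the 2-dimensional irreps have character r^k -> 2*cos(2*pi*j*k/8), reflections -> 0.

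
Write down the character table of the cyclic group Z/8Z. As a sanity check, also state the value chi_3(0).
Character table of Z/8Z (irreps indexed chi_0,...,chi_7 with chi_k(m) = zeta_8^(k*m), zeta_8 = exp(2*pi*i/8)):
  irrep \ class  {0} (size 1)  {1} (size 1)    {2} (size 1)  {3} (size 1)    {4} (size 1)  {5} (size 1)    {6} (size 1)  {7} (size 1)  
  chi_0          1             1               1             1               1             1               1             1             
  chi_1          1             exp(I*pi/4)     I             exp(3*I*pi/4)   -1            exp(-3*I*pi/4)  -I            exp(-I*pi/4)  
  chi_2          1             I               -1            -I              1             I               -1            -I            
  chi_3          1             exp(3*I*pi/4)   -I            exp(I*pi/4)     -1            exp(-I*pi/4)    I             exp(-3*I*pi/4)
  chi_4          1             -1              1             -1              1             -1              1             -1            
  chi_5          1             exp(-3*I*pi/4)  I             exp(-I*pi/4)    -1            exp(I*pi/4)     -I            exp(3*I*pi/4) 
  chi_6          1             -I              -1            I               1             -I              -1            I             
  chi_7          1             exp(-I*pi/4)    -I            exp(-3*I*pi/4)  -1            exp(3*I*pi/4)   I             exp(I*pi/4)   

Spot check: chi_3(0) = zeta_8^(3*0) = zeta_8^0 = 1.

Derivation: Z/8Z is abelian, so all 8 irreducible complex representations are 1-dimensional. They are given by chi_k(m) = zeta_8^(k*m) for k = 0,...,7. Row orthogonality: sum_m chi_k(m) conj(chi_l(m)) = 8 * [k = l].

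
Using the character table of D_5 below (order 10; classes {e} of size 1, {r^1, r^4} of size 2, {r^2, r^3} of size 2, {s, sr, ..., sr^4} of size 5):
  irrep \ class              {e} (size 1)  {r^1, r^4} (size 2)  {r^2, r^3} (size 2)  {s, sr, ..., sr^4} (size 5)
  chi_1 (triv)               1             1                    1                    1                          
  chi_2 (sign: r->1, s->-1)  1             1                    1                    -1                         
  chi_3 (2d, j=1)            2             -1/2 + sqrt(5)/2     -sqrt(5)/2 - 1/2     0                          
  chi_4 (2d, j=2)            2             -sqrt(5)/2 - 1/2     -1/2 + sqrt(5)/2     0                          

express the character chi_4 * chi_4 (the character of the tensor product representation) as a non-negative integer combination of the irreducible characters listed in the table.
chi_4 tensor chi_4 = chi_1 + chi_2 + chi_3 (all other irreducibles have multiplicity 0).

Why: The character of a tensor product is the pointwise product (chi_4 * chi_4)(C) = chi_4(C) * chi_4(C):
  {e}: (2)*(2), {r^1, r^4}: (-sqrt(5)/2 - 1/2)*(-sqrt(5)/2 - 1/2), {r^2, r^3}: (-1/2 + sqrt(5)/2)*(-1/2 + sqrt(5)/2), {s, sr, ..., sr^4}: (0)*(0)
so (chi_4 * chi_4) takes values
  {e} -> 4, {r^1, r^4} -> sqrt(5)/2 + 3/2, {r^2, r^3} -> 3/2 - sqrt(5)/2, {s, sr, ..., sr^4} -> 0.
Now take the inner product of this character with each irreducible chi from the table, <chi_4*chi_4, chi> = (1/10) sum_C |C| (chi_4*chi_4)(C) conj(chi(C)):
  <chi_4*chi_4, chi_1> = (1/10)[1*(4)*conj(1) + 2*(sqrt(5)/2 + 3/2)*conj(1) + 2*(3/2 - sqrt(5)/2)*conj(1) + 5*(0)*conj(1)]
      = (1/10)[(4) + (sqrt(5) + 3) + (3 - sqrt(5)) + (0)] = 10/10 = 1
  <chi_4*chi_4, chi_2> = (1/10)[1*(4)*conj(1) + 2*(sqrt(5)/2 + 3/2)*conj(1) + 2*(3/2 - sqrt(5)/2)*conj(1) + 5*(0)*conj(-1)]
      = (1/10)[(4) + (sqrt(5) + 3) + (3 - sqrt(5)) + (0)] = 10/10 = 1
  <chi_4*chi_4, chi_3> = (1/10)[1*(4)*conj(2) + 2*(sqrt(5)/2 + 3/2)*conj(-1/2 + sqrt(5)/2) + 2*(3/2 - sqrt(5)/2)*conj(-sqrt(5)/2 - 1/2) + 5*(0)*conj(0)]
      = (1/10)[(8) + (1 + sqrt(5)) + (1 - sqrt(5)) + (0)] = 10/10 = 1
  <chi_4*chi_4, chi_4> = (1/10)[1*(4)*conj(2) + 2*(sqrt(5)/2 + 3/2)*conj(-sqrt(5)/2 - 1/2) + 2*(3/2 - sqrt(5)/2)*conj(-1/2 + sqrt(5)/2) + 5*(0)*conj(0)]
      = (1/10)[(8) + (-2*sqrt(5) - 4) + (-4 + 2*sqrt(5)) + (0)] = 0/10 = 0
Hence the multiplicities are chi_1: 1, chi_2: 1, chi_3: 1. Dimension check: dim(chi_4)*dim(chi_4) = 2*2 = 4 and sum (mult * dim) = 1*1 + 1*1 + 1*2 = 4.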